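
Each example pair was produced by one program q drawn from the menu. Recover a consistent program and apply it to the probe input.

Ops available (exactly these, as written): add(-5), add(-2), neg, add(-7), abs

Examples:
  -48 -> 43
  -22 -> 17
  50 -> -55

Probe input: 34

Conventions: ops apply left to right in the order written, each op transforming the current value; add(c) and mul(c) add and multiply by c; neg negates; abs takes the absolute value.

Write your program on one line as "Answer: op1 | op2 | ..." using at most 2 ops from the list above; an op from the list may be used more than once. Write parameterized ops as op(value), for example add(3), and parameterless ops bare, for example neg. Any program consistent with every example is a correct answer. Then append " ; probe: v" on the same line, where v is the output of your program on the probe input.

neg | add(-5) ; probe: -39

Check, running the answer program on each example:
  -48 -> 48 -> 43
  -22 -> 22 -> 17
  50 -> -50 -> -55
  probe: 34 -> -34 -> -39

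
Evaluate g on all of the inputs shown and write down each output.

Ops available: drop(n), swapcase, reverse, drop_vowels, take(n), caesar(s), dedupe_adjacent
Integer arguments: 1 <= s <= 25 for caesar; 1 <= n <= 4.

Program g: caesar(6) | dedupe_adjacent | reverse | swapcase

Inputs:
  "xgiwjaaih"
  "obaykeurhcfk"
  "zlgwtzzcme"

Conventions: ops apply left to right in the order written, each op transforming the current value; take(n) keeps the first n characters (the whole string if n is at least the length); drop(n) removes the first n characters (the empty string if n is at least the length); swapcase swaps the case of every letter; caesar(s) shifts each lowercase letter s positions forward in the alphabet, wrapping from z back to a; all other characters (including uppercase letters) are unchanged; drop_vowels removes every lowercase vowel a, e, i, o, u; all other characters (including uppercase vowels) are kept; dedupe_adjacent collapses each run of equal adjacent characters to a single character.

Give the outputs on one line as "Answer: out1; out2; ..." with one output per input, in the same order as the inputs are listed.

"NOGPCOMD"; "QLINXAKQEGHU"; "KSIFZCMRF"

Execution, op by op:
  "xgiwjaaih" -> "dmocpggon" -> "dmocpgon" -> "nogpcomd" -> "NOGPCOMD"
  "obaykeurhcfk" -> "uhgeqkaxnilq" -> "uhgeqkaxnilq" -> "qlinxakqeghu" -> "QLINXAKQEGHU"
  "zlgwtzzcme" -> "frmczffisk" -> "frmczfisk" -> "ksifzcmrf" -> "KSIFZCMRF"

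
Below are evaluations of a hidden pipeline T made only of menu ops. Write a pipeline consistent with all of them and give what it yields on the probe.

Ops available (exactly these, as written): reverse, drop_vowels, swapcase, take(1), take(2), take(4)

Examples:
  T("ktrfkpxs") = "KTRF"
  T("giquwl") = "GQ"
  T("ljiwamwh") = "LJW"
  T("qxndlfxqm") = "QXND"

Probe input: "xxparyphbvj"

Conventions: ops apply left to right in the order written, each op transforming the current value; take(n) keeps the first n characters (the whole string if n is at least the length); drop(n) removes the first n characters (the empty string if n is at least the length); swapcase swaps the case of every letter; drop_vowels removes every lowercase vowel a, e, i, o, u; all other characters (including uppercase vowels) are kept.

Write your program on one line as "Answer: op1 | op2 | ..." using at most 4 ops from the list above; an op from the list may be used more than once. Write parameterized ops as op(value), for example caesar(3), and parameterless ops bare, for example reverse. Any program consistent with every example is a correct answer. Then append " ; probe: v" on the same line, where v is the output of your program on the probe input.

take(4) | drop_vowels | swapcase ; probe: "XXP"

Check, running the answer program on each example:
  "ktrfkpxs" -> "ktrf" -> "ktrf" -> "KTRF"
  "giquwl" -> "giqu" -> "gq" -> "GQ"
  "ljiwamwh" -> "ljiw" -> "ljw" -> "LJW"
  "qxndlfxqm" -> "qxnd" -> "qxnd" -> "QXND"
  probe: "xxparyphbvj" -> "xxpa" -> "xxp" -> "XXP"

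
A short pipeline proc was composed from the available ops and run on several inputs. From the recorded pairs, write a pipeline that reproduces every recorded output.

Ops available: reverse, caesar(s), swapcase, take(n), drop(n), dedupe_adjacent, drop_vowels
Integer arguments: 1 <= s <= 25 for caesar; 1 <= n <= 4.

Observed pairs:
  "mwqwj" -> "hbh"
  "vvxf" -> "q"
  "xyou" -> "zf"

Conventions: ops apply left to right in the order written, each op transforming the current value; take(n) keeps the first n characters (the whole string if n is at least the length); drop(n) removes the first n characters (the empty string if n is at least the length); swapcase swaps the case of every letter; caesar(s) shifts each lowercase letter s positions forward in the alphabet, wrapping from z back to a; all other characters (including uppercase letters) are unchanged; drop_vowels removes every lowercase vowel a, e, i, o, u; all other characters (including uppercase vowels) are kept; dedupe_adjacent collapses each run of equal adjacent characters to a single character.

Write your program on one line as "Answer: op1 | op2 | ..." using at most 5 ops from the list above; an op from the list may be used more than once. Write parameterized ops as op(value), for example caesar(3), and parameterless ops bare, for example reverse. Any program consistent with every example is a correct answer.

dedupe_adjacent | caesar(11) | drop_vowels | drop(1)

Check, running the answer program on each example:
  "mwqwj" -> "mwqwj" -> "xhbhu" -> "xhbh" -> "hbh"
  "vvxf" -> "vxf" -> "giq" -> "gq" -> "q"
  "xyou" -> "xyou" -> "ijzf" -> "jzf" -> "zf"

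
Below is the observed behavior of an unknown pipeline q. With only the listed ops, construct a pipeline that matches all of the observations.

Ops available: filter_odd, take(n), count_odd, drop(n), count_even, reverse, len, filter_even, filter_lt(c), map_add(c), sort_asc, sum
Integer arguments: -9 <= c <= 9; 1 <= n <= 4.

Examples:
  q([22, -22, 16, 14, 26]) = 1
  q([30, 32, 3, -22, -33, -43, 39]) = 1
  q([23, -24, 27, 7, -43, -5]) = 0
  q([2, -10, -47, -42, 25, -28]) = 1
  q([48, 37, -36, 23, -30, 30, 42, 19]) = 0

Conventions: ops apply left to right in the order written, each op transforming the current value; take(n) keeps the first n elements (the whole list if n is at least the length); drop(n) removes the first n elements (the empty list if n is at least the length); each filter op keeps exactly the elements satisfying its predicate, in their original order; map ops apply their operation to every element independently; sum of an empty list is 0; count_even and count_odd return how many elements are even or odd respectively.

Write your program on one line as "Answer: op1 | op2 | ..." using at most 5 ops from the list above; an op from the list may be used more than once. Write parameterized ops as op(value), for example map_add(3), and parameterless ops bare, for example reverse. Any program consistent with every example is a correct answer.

take(4) | drop(3) | map_add(-5) | count_odd

Check, running the answer program on each example:
  [22, -22, 16, 14, 26] -> [22, -22, 16, 14] -> [14] -> [9] -> 1
  [30, 32, 3, -22, -33, -43, 39] -> [30, 32, 3, -22] -> [-22] -> [-27] -> 1
  [23, -24, 27, 7, -43, -5] -> [23, -24, 27, 7] -> [7] -> [2] -> 0
  [2, -10, -47, -42, 25, -28] -> [2, -10, -47, -42] -> [-42] -> [-47] -> 1
  [48, 37, -36, 23, -30, 30, 42, 19] -> [48, 37, -36, 23] -> [23] -> [18] -> 0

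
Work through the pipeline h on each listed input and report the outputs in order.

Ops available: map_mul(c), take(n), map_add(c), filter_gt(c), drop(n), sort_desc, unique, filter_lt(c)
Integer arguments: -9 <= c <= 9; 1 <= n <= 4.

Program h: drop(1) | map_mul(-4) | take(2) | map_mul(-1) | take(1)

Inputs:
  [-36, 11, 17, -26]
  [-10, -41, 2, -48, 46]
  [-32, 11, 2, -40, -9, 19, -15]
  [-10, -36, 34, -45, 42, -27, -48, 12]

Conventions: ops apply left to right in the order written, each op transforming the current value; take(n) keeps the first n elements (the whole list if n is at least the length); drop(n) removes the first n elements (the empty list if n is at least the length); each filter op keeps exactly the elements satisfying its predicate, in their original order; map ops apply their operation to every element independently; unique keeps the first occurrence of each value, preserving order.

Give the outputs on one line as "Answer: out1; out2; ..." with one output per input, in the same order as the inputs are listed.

[44]; [-164]; [44]; [-144]

Execution, op by op:
  [-36, 11, 17, -26] -> [11, 17, -26] -> [-44, -68, 104] -> [-44, -68] -> [44, 68] -> [44]
  [-10, -41, 2, -48, 46] -> [-41, 2, -48, 46] -> [164, -8, 192, -184] -> [164, -8] -> [-164, 8] -> [-164]
  [-32, 11, 2, -40, -9, 19, -15] -> [11, 2, -40, -9, 19, -15] -> [-44, -8, 160, 36, -76, 60] -> [-44, -8] -> [44, 8] -> [44]
  [-10, -36, 34, -45, 42, -27, -48, 12] -> [-36, 34, -45, 42, -27, -48, 12] -> [144, -136, 180, -168, 108, 192, -48] -> [144, -136] -> [-144, 136] -> [-144]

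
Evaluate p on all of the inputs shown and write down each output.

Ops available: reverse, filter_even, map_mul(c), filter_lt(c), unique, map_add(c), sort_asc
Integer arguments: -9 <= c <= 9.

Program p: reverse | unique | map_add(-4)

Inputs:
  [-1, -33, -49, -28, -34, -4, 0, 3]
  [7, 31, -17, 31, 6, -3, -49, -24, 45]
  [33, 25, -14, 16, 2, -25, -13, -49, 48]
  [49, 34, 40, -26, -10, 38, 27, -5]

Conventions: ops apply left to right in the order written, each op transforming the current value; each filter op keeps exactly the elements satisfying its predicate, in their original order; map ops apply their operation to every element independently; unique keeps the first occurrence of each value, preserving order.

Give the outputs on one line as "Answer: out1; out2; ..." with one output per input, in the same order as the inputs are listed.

[-1, -4, -8, -38, -32, -53, -37, -5]; [41, -28, -53, -7, 2, 27, -21, 3]; [44, -53, -17, -29, -2, 12, -18, 21, 29]; [-9, 23, 34, -14, -30, 36, 30, 45]

Execution, op by op:
  [-1, -33, -49, -28, -34, -4, 0, 3] -> [3, 0, -4, -34, -28, -49, -33, -1] -> [3, 0, -4, -34, -28, -49, -33, -1] -> [-1, -4, -8, -38, -32, -53, -37, -5]
  [7, 31, -17, 31, 6, -3, -49, -24, 45] -> [45, -24, -49, -3, 6, 31, -17, 31, 7] -> [45, -24, -49, -3, 6, 31, -17, 7] -> [41, -28, -53, -7, 2, 27, -21, 3]
  [33, 25, -14, 16, 2, -25, -13, -49, 48] -> [48, -49, -13, -25, 2, 16, -14, 25, 33] -> [48, -49, -13, -25, 2, 16, -14, 25, 33] -> [44, -53, -17, -29, -2, 12, -18, 21, 29]
  [49, 34, 40, -26, -10, 38, 27, -5] -> [-5, 27, 38, -10, -26, 40, 34, 49] -> [-5, 27, 38, -10, -26, 40, 34, 49] -> [-9, 23, 34, -14, -30, 36, 30, 45]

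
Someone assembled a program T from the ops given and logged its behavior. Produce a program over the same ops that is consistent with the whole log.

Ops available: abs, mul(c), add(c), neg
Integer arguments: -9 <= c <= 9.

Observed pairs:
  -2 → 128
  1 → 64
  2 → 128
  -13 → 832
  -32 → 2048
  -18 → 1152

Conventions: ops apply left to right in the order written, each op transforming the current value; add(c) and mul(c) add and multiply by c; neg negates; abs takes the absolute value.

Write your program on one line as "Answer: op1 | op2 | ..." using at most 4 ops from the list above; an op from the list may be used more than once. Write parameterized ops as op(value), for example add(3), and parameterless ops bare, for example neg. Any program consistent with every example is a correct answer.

mul(8) | abs | mul(-8) | abs

Check, running the answer program on each example:
  -2 -> -16 -> 16 -> -128 -> 128
  1 -> 8 -> 8 -> -64 -> 64
  2 -> 16 -> 16 -> -128 -> 128
  -13 -> -104 -> 104 -> -832 -> 832
  -32 -> -256 -> 256 -> -2048 -> 2048
  -18 -> -144 -> 144 -> -1152 -> 1152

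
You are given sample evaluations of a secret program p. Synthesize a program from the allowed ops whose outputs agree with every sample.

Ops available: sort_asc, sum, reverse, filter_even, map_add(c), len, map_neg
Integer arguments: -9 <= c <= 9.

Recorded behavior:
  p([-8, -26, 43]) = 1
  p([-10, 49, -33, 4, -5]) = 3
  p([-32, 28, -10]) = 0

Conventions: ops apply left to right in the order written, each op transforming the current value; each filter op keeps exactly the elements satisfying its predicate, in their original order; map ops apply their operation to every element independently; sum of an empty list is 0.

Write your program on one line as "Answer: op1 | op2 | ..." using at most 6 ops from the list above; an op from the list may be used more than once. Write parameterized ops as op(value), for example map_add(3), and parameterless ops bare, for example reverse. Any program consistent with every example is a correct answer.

map_add(4) | map_add(3) | map_neg | reverse | filter_even | len

Check, running the answer program on each example:
  [-8, -26, 43] -> [-4, -22, 47] -> [-1, -19, 50] -> [1, 19, -50] -> [-50, 19, 1] -> [-50] -> 1
  [-10, 49, -33, 4, -5] -> [-6, 53, -29, 8, -1] -> [-3, 56, -26, 11, 2] -> [3, -56, 26, -11, -2] -> [-2, -11, 26, -56, 3] -> [-2, 26, -56] -> 3
  [-32, 28, -10] -> [-28, 32, -6] -> [-25, 35, -3] -> [25, -35, 3] -> [3, -35, 25] -> [] -> 0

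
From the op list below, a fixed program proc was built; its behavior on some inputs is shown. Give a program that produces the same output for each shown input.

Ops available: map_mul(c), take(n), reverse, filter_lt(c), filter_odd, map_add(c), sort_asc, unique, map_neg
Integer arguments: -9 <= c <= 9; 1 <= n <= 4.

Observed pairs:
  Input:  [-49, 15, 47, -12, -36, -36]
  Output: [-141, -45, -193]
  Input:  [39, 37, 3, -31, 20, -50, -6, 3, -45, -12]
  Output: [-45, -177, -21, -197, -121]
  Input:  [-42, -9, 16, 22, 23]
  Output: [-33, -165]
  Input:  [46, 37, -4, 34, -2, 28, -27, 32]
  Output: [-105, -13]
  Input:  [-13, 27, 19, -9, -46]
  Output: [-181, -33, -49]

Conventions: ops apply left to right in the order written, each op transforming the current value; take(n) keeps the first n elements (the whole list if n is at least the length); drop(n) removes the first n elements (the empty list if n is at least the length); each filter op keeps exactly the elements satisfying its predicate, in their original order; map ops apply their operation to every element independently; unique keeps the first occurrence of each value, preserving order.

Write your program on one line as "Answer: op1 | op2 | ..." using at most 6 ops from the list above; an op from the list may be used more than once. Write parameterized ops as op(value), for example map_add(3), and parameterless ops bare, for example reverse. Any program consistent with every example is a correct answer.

map_mul(4) | map_add(3) | unique | reverse | filter_lt(-7)

Check, running the answer program on each example:
  [-49, 15, 47, -12, -36, -36] -> [-196, 60, 188, -48, -144, -144] -> [-193, 63, 191, -45, -141, -141] -> [-193, 63, 191, -45, -141] -> [-141, -45, 191, 63, -193] -> [-141, -45, -193]
  [39, 37, 3, -31, 20, -50, -6, 3, -45, -12] -> [156, 148, 12, -124, 80, -200, -24, 12, -180, -48] -> [159, 151, 15, -121, 83, -197, -21, 15, -177, -45] -> [159, 151, 15, -121, 83, -197, -21, -177, -45] -> [-45, -177, -21, -197, 83, -121, 15, 151, 159] -> [-45, -177, -21, -197, -121]
  [-42, -9, 16, 22, 23] -> [-168, -36, 64, 88, 92] -> [-165, -33, 67, 91, 95] -> [-165, -33, 67, 91, 95] -> [95, 91, 67, -33, -165] -> [-33, -165]
  [46, 37, -4, 34, -2, 28, -27, 32] -> [184, 148, -16, 136, -8, 112, -108, 128] -> [187, 151, -13, 139, -5, 115, -105, 131] -> [187, 151, -13, 139, -5, 115, -105, 131] -> [131, -105, 115, -5, 139, -13, 151, 187] -> [-105, -13]
  [-13, 27, 19, -9, -46] -> [-52, 108, 76, -36, -184] -> [-49, 111, 79, -33, -181] -> [-49, 111, 79, -33, -181] -> [-181, -33, 79, 111, -49] -> [-181, -33, -49]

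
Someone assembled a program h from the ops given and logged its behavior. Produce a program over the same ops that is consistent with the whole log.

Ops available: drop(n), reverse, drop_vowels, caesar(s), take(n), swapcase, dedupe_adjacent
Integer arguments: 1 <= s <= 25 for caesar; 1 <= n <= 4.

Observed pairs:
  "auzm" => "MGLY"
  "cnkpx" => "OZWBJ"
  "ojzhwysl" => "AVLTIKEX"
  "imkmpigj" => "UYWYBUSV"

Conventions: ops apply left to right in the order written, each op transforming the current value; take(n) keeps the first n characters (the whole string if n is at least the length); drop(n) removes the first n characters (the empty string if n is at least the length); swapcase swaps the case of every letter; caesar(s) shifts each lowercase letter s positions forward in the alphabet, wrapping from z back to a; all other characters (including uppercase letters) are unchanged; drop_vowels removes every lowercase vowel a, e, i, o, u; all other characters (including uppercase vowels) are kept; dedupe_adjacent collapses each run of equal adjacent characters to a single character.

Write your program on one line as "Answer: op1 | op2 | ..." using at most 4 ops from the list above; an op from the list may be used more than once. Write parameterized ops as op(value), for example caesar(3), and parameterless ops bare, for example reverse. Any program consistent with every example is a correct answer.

caesar(3) | caesar(9) | swapcase

Check, running the answer program on each example:
  "auzm" -> "dxcp" -> "mgly" -> "MGLY"
  "cnkpx" -> "fqnsa" -> "ozwbj" -> "OZWBJ"
  "ojzhwysl" -> "rmckzbvo" -> "avltikex" -> "AVLTIKEX"
  "imkmpigj" -> "lpnpsljm" -> "uywybusv" -> "UYWYBUSV"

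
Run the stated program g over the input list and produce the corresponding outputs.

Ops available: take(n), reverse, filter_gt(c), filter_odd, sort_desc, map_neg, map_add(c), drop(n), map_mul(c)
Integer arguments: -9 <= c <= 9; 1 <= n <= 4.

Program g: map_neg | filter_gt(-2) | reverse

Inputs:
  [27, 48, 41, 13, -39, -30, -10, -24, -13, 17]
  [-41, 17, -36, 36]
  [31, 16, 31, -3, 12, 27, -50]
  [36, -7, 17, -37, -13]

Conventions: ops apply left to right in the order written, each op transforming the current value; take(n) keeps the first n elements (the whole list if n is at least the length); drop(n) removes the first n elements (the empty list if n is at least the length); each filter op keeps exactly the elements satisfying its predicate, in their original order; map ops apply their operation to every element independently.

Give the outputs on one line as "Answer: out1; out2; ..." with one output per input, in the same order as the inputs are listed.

[13, 24, 10, 30, 39]; [36, 41]; [50, 3]; [13, 37, 7]

Execution, op by op:
  [27, 48, 41, 13, -39, -30, -10, -24, -13, 17] -> [-27, -48, -41, -13, 39, 30, 10, 24, 13, -17] -> [39, 30, 10, 24, 13] -> [13, 24, 10, 30, 39]
  [-41, 17, -36, 36] -> [41, -17, 36, -36] -> [41, 36] -> [36, 41]
  [31, 16, 31, -3, 12, 27, -50] -> [-31, -16, -31, 3, -12, -27, 50] -> [3, 50] -> [50, 3]
  [36, -7, 17, -37, -13] -> [-36, 7, -17, 37, 13] -> [7, 37, 13] -> [13, 37, 7]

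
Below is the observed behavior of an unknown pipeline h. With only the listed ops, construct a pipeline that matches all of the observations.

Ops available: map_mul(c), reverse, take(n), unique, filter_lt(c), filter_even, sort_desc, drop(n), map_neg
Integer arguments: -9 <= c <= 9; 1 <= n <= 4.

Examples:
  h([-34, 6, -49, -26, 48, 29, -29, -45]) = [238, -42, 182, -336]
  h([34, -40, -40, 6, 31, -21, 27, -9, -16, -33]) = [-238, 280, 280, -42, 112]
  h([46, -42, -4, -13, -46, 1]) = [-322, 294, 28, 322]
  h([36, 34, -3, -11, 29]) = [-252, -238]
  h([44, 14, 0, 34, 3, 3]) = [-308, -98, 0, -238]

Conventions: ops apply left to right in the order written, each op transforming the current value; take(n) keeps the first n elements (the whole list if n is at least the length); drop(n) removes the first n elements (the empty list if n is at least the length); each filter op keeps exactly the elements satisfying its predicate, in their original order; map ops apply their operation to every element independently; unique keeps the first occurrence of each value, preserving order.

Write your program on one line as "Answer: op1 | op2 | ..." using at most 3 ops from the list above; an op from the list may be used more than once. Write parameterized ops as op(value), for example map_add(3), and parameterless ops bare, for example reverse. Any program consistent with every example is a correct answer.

map_mul(-7) | filter_even

Check, running the answer program on each example:
  [-34, 6, -49, -26, 48, 29, -29, -45] -> [238, -42, 343, 182, -336, -203, 203, 315] -> [238, -42, 182, -336]
  [34, -40, -40, 6, 31, -21, 27, -9, -16, -33] -> [-238, 280, 280, -42, -217, 147, -189, 63, 112, 231] -> [-238, 280, 280, -42, 112]
  [46, -42, -4, -13, -46, 1] -> [-322, 294, 28, 91, 322, -7] -> [-322, 294, 28, 322]
  [36, 34, -3, -11, 29] -> [-252, -238, 21, 77, -203] -> [-252, -238]
  [44, 14, 0, 34, 3, 3] -> [-308, -98, 0, -238, -21, -21] -> [-308, -98, 0, -238]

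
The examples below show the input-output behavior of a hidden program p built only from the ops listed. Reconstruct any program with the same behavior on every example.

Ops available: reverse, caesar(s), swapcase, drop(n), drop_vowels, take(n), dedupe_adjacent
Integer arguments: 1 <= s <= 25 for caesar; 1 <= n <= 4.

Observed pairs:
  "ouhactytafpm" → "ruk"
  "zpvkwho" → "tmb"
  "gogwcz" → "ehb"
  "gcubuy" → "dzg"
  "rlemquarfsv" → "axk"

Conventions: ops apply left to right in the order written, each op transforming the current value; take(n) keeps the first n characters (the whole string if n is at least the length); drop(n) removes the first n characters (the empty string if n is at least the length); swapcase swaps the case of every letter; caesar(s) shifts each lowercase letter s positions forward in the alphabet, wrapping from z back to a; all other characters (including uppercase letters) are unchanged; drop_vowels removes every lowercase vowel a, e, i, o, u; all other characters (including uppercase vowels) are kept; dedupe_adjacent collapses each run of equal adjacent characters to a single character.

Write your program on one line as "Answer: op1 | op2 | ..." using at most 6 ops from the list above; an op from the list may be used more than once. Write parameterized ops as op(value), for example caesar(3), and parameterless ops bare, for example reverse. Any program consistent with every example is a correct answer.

caesar(6) | drop(2) | caesar(25) | drop(1) | reverse | take(3)

Check, running the answer program on each example:
  "ouhactytafpm" -> "uangizezglvs" -> "ngizezglvs" -> "mfhydyfkur" -> "fhydyfkur" -> "rukfydyhf" -> "ruk"
  "zpvkwho" -> "fvbqcnu" -> "bqcnu" -> "apbmt" -> "pbmt" -> "tmbp" -> "tmb"
  "gogwcz" -> "mumcif" -> "mcif" -> "lbhe" -> "bhe" -> "ehb" -> "ehb"
  "gcubuy" -> "miahae" -> "ahae" -> "zgzd" -> "gzd" -> "dzg" -> "dzg"
  "rlemquarfsv" -> "xrkswagxlyb" -> "kswagxlyb" -> "jrvzfwkxa" -> "rvzfwkxa" -> "axkwfzvr" -> "axk"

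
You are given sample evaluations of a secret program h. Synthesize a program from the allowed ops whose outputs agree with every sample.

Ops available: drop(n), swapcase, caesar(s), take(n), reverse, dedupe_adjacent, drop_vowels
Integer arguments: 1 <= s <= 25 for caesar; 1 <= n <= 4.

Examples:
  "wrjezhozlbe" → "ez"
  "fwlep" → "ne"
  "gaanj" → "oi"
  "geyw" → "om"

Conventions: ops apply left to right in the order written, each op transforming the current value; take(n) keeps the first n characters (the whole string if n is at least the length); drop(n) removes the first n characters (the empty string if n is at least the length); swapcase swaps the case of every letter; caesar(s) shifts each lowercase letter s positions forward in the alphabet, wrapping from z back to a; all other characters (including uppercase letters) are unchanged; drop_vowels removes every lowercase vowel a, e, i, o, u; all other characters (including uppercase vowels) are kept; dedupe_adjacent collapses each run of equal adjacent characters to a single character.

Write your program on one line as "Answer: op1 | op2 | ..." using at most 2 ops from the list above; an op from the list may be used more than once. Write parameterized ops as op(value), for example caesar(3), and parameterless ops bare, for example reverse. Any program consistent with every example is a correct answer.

caesar(8) | take(2)

Check, running the answer program on each example:
  "wrjezhozlbe" -> "ezrmhpwhtjm" -> "ez"
  "fwlep" -> "netmx" -> "ne"
  "gaanj" -> "oiivr" -> "oi"
  "geyw" -> "omge" -> "om"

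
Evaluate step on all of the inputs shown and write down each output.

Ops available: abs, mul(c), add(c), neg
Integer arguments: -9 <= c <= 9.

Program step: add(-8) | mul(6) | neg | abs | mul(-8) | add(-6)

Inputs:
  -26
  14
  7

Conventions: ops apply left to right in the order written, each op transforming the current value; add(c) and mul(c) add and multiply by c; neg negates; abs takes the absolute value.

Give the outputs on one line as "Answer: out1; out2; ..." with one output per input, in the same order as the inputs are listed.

-1638; -294; -54

Execution, op by op:
  -26 -> -34 -> -204 -> 204 -> 204 -> -1632 -> -1638
  14 -> 6 -> 36 -> -36 -> 36 -> -288 -> -294
  7 -> -1 -> -6 -> 6 -> 6 -> -48 -> -54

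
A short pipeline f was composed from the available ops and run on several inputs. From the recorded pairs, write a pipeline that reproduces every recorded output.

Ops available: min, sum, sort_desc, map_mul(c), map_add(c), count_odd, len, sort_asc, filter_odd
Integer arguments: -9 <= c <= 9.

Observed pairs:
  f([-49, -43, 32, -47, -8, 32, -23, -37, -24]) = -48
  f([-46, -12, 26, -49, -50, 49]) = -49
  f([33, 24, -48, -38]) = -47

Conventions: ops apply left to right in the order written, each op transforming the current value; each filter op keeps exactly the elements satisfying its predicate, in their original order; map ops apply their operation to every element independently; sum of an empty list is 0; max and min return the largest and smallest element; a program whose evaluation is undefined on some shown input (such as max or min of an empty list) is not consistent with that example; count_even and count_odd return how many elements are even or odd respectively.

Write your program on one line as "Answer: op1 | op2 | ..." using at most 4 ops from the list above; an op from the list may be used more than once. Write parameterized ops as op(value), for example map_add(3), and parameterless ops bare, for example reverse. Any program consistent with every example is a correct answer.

sort_desc | sort_asc | map_add(1) | min

Check, running the answer program on each example:
  [-49, -43, 32, -47, -8, 32, -23, -37, -24] -> [32, 32, -8, -23, -24, -37, -43, -47, -49] -> [-49, -47, -43, -37, -24, -23, -8, 32, 32] -> [-48, -46, -42, -36, -23, -22, -7, 33, 33] -> -48
  [-46, -12, 26, -49, -50, 49] -> [49, 26, -12, -46, -49, -50] -> [-50, -49, -46, -12, 26, 49] -> [-49, -48, -45, -11, 27, 50] -> -49
  [33, 24, -48, -38] -> [33, 24, -38, -48] -> [-48, -38, 24, 33] -> [-47, -37, 25, 34] -> -47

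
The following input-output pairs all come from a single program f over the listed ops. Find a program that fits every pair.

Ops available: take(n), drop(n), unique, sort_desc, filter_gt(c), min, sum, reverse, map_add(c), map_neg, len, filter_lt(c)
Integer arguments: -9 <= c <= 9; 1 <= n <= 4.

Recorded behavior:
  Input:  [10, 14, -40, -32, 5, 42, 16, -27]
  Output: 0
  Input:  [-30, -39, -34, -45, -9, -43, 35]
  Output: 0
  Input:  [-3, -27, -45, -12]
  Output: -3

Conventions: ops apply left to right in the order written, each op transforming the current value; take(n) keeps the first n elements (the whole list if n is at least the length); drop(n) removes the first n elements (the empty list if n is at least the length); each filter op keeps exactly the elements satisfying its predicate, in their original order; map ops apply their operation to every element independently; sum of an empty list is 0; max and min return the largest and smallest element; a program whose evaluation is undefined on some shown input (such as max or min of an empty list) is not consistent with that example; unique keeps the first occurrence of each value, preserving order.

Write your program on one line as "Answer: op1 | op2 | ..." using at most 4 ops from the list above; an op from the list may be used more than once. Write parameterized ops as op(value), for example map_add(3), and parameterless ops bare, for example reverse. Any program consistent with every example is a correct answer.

filter_gt(-5) | sort_desc | filter_lt(-1) | sum

Check, running the answer program on each example:
  [10, 14, -40, -32, 5, 42, 16, -27] -> [10, 14, 5, 42, 16] -> [42, 16, 14, 10, 5] -> [] -> 0
  [-30, -39, -34, -45, -9, -43, 35] -> [35] -> [35] -> [] -> 0
  [-3, -27, -45, -12] -> [-3] -> [-3] -> [-3] -> -3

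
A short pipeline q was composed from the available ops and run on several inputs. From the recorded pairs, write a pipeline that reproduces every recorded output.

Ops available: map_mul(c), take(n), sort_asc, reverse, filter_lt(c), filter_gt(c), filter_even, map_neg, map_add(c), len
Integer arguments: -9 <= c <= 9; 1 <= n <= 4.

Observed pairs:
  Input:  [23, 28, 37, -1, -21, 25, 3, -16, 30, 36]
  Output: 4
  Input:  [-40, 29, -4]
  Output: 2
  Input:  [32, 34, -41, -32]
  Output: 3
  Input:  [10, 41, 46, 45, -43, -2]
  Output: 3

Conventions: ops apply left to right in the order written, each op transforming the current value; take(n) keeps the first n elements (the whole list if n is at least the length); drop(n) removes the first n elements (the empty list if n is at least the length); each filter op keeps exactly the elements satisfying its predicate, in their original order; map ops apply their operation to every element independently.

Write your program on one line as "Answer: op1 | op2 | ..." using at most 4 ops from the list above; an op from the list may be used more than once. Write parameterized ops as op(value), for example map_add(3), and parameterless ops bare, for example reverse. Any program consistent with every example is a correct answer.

map_neg | filter_even | map_mul(7) | len

Check, running the answer program on each example:
  [23, 28, 37, -1, -21, 25, 3, -16, 30, 36] -> [-23, -28, -37, 1, 21, -25, -3, 16, -30, -36] -> [-28, 16, -30, -36] -> [-196, 112, -210, -252] -> 4
  [-40, 29, -4] -> [40, -29, 4] -> [40, 4] -> [280, 28] -> 2
  [32, 34, -41, -32] -> [-32, -34, 41, 32] -> [-32, -34, 32] -> [-224, -238, 224] -> 3
  [10, 41, 46, 45, -43, -2] -> [-10, -41, -46, -45, 43, 2] -> [-10, -46, 2] -> [-70, -322, 14] -> 3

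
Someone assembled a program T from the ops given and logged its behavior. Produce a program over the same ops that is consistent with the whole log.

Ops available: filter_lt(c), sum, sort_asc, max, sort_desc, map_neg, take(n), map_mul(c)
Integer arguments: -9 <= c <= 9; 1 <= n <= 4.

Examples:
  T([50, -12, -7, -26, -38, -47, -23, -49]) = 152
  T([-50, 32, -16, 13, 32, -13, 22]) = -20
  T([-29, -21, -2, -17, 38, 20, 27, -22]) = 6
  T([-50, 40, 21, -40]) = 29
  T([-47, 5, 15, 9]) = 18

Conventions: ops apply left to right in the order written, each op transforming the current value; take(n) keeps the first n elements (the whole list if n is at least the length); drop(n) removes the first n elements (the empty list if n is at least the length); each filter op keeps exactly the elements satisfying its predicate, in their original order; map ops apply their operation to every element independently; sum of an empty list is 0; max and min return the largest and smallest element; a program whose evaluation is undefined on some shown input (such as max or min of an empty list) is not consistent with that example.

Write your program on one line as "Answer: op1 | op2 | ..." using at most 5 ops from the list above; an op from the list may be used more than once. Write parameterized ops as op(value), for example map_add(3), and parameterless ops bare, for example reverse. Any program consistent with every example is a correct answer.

sort_asc | map_neg | sort_asc | sum

Check, running the answer program on each example:
  [50, -12, -7, -26, -38, -47, -23, -49] -> [-49, -47, -38, -26, -23, -12, -7, 50] -> [49, 47, 38, 26, 23, 12, 7, -50] -> [-50, 7, 12, 23, 26, 38, 47, 49] -> 152
  [-50, 32, -16, 13, 32, -13, 22] -> [-50, -16, -13, 13, 22, 32, 32] -> [50, 16, 13, -13, -22, -32, -32] -> [-32, -32, -22, -13, 13, 16, 50] -> -20
  [-29, -21, -2, -17, 38, 20, 27, -22] -> [-29, -22, -21, -17, -2, 20, 27, 38] -> [29, 22, 21, 17, 2, -20, -27, -38] -> [-38, -27, -20, 2, 17, 21, 22, 29] -> 6
  [-50, 40, 21, -40] -> [-50, -40, 21, 40] -> [50, 40, -21, -40] -> [-40, -21, 40, 50] -> 29
  [-47, 5, 15, 9] -> [-47, 5, 9, 15] -> [47, -5, -9, -15] -> [-15, -9, -5, 47] -> 18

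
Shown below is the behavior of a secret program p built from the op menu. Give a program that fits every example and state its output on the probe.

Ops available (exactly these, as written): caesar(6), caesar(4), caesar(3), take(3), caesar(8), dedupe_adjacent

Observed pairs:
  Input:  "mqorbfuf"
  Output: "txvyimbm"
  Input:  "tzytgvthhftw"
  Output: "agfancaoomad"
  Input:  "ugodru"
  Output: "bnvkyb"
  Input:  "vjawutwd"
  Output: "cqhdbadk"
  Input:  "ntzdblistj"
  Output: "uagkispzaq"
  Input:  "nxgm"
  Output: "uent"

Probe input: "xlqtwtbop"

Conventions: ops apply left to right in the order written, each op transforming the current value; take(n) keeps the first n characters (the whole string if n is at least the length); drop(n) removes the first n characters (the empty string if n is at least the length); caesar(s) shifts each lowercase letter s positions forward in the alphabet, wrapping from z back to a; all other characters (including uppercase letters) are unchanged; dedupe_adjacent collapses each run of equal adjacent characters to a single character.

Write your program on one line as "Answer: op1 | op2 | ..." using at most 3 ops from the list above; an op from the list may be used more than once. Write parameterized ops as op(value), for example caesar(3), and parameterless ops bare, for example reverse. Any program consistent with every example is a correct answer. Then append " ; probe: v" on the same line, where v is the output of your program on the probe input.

caesar(3) | caesar(4) ; probe: "esxadaivw"

Check, running the answer program on each example:
  "mqorbfuf" -> "ptrueixi" -> "txvyimbm"
  "tzytgvthhftw" -> "wcbwjywkkiwz" -> "agfancaoomad"
  "ugodru" -> "xjrgux" -> "bnvkyb"
  "vjawutwd" -> "ymdzxwzg" -> "cqhdbadk"
  "ntzdblistj" -> "qwcgeolvwm" -> "uagkispzaq"
  "nxgm" -> "qajp" -> "uent"
  probe: "xlqtwtbop" -> "aotwzwers" -> "esxadaivw"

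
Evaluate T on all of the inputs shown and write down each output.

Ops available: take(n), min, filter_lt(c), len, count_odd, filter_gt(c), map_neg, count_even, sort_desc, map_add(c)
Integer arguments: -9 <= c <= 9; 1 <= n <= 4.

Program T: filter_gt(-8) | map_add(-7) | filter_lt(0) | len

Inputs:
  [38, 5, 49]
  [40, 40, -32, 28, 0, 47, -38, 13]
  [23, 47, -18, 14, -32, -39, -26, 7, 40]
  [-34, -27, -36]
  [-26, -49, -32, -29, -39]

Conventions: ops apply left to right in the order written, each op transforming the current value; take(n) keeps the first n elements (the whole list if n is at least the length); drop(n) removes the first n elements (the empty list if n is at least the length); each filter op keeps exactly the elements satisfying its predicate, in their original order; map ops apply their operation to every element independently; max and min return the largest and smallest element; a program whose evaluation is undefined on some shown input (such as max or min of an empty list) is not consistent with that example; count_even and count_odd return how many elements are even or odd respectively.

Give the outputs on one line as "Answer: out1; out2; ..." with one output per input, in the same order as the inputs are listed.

1; 1; 0; 0; 0

Execution, op by op:
  [38, 5, 49] -> [38, 5, 49] -> [31, -2, 42] -> [-2] -> 1
  [40, 40, -32, 28, 0, 47, -38, 13] -> [40, 40, 28, 0, 47, 13] -> [33, 33, 21, -7, 40, 6] -> [-7] -> 1
  [23, 47, -18, 14, -32, -39, -26, 7, 40] -> [23, 47, 14, 7, 40] -> [16, 40, 7, 0, 33] -> [] -> 0
  [-34, -27, -36] -> [] -> [] -> [] -> 0
  [-26, -49, -32, -29, -39] -> [] -> [] -> [] -> 0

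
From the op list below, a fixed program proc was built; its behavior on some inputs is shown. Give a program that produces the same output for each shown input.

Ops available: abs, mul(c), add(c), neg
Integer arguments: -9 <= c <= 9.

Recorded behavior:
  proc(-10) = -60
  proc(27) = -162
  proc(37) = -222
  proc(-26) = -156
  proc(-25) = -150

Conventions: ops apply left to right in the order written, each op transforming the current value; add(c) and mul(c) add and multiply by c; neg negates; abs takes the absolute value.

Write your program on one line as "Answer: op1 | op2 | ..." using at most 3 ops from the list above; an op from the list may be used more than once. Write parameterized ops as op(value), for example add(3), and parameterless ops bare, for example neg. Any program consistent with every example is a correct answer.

abs | mul(-6)

Check, running the answer program on each example:
  -10 -> 10 -> -60
  27 -> 27 -> -162
  37 -> 37 -> -222
  -26 -> 26 -> -156
  -25 -> 25 -> -150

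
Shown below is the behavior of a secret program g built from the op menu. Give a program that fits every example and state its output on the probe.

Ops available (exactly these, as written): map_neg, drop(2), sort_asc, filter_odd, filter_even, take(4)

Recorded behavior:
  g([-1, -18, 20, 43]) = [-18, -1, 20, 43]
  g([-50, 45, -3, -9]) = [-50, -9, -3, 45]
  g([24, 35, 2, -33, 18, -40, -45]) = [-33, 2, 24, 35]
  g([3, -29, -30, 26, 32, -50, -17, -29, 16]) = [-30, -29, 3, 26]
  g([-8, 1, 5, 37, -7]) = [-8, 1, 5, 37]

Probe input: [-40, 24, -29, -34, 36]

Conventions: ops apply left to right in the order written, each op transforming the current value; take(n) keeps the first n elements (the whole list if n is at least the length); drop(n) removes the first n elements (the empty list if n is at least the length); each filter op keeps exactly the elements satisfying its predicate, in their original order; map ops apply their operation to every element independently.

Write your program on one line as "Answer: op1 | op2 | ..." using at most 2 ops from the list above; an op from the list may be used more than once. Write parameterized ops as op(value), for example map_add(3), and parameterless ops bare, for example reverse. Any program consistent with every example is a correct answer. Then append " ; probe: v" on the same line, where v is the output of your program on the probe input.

take(4) | sort_asc ; probe: [-40, -34, -29, 24]

Check, running the answer program on each example:
  [-1, -18, 20, 43] -> [-1, -18, 20, 43] -> [-18, -1, 20, 43]
  [-50, 45, -3, -9] -> [-50, 45, -3, -9] -> [-50, -9, -3, 45]
  [24, 35, 2, -33, 18, -40, -45] -> [24, 35, 2, -33] -> [-33, 2, 24, 35]
  [3, -29, -30, 26, 32, -50, -17, -29, 16] -> [3, -29, -30, 26] -> [-30, -29, 3, 26]
  [-8, 1, 5, 37, -7] -> [-8, 1, 5, 37] -> [-8, 1, 5, 37]
  probe: [-40, 24, -29, -34, 36] -> [-40, 24, -29, -34] -> [-40, -34, -29, 24]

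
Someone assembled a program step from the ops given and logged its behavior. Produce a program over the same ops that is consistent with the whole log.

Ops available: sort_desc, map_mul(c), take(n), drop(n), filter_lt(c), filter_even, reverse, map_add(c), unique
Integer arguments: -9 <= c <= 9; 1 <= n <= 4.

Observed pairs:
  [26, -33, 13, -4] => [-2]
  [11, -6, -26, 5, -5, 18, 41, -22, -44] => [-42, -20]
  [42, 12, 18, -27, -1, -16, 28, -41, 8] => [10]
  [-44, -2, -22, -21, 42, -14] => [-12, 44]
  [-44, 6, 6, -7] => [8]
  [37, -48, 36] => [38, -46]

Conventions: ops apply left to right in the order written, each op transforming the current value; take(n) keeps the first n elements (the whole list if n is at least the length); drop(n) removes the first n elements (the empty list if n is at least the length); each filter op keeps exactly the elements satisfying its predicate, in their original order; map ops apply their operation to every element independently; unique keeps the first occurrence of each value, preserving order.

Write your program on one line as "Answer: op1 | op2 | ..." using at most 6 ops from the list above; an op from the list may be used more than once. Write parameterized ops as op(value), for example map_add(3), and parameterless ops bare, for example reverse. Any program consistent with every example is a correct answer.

reverse | unique | take(2) | filter_even | map_add(2)

Check, running the answer program on each example:
  [26, -33, 13, -4] -> [-4, 13, -33, 26] -> [-4, 13, -33, 26] -> [-4, 13] -> [-4] -> [-2]
  [11, -6, -26, 5, -5, 18, 41, -22, -44] -> [-44, -22, 41, 18, -5, 5, -26, -6, 11] -> [-44, -22, 41, 18, -5, 5, -26, -6, 11] -> [-44, -22] -> [-44, -22] -> [-42, -20]
  [42, 12, 18, -27, -1, -16, 28, -41, 8] -> [8, -41, 28, -16, -1, -27, 18, 12, 42] -> [8, -41, 28, -16, -1, -27, 18, 12, 42] -> [8, -41] -> [8] -> [10]
  [-44, -2, -22, -21, 42, -14] -> [-14, 42, -21, -22, -2, -44] -> [-14, 42, -21, -22, -2, -44] -> [-14, 42] -> [-14, 42] -> [-12, 44]
  [-44, 6, 6, -7] -> [-7, 6, 6, -44] -> [-7, 6, -44] -> [-7, 6] -> [6] -> [8]
  [37, -48, 36] -> [36, -48, 37] -> [36, -48, 37] -> [36, -48] -> [36, -48] -> [38, -46]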